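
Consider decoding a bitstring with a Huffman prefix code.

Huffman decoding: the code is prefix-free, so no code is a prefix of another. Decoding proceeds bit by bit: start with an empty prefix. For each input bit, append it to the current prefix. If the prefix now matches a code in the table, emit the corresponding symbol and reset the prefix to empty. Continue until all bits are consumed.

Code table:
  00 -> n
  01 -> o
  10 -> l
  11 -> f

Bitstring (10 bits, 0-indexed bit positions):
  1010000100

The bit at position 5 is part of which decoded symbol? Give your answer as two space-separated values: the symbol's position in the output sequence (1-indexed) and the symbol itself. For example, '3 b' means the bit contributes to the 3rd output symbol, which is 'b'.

Answer: 3 n

Derivation:
Bit 0: prefix='1' (no match yet)
Bit 1: prefix='10' -> emit 'l', reset
Bit 2: prefix='1' (no match yet)
Bit 3: prefix='10' -> emit 'l', reset
Bit 4: prefix='0' (no match yet)
Bit 5: prefix='00' -> emit 'n', reset
Bit 6: prefix='0' (no match yet)
Bit 7: prefix='01' -> emit 'o', reset
Bit 8: prefix='0' (no match yet)
Bit 9: prefix='00' -> emit 'n', reset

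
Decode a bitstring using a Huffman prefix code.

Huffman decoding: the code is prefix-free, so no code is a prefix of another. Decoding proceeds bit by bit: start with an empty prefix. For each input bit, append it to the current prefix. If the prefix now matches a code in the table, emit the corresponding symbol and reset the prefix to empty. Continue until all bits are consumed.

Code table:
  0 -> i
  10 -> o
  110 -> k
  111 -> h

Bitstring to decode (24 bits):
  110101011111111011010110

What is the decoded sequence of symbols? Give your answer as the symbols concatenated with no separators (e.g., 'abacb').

Bit 0: prefix='1' (no match yet)
Bit 1: prefix='11' (no match yet)
Bit 2: prefix='110' -> emit 'k', reset
Bit 3: prefix='1' (no match yet)
Bit 4: prefix='10' -> emit 'o', reset
Bit 5: prefix='1' (no match yet)
Bit 6: prefix='10' -> emit 'o', reset
Bit 7: prefix='1' (no match yet)
Bit 8: prefix='11' (no match yet)
Bit 9: prefix='111' -> emit 'h', reset
Bit 10: prefix='1' (no match yet)
Bit 11: prefix='11' (no match yet)
Bit 12: prefix='111' -> emit 'h', reset
Bit 13: prefix='1' (no match yet)
Bit 14: prefix='11' (no match yet)
Bit 15: prefix='110' -> emit 'k', reset
Bit 16: prefix='1' (no match yet)
Bit 17: prefix='11' (no match yet)
Bit 18: prefix='110' -> emit 'k', reset
Bit 19: prefix='1' (no match yet)
Bit 20: prefix='10' -> emit 'o', reset
Bit 21: prefix='1' (no match yet)
Bit 22: prefix='11' (no match yet)
Bit 23: prefix='110' -> emit 'k', reset

Answer: koohhkkok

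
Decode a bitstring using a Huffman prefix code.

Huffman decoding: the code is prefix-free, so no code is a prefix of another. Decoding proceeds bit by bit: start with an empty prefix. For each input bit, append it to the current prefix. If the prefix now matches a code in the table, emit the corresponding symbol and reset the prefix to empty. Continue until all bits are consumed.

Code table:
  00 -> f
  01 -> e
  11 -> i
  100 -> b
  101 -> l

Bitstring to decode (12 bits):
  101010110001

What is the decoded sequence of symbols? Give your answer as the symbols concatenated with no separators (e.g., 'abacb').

Answer: leebe

Derivation:
Bit 0: prefix='1' (no match yet)
Bit 1: prefix='10' (no match yet)
Bit 2: prefix='101' -> emit 'l', reset
Bit 3: prefix='0' (no match yet)
Bit 4: prefix='01' -> emit 'e', reset
Bit 5: prefix='0' (no match yet)
Bit 6: prefix='01' -> emit 'e', reset
Bit 7: prefix='1' (no match yet)
Bit 8: prefix='10' (no match yet)
Bit 9: prefix='100' -> emit 'b', reset
Bit 10: prefix='0' (no match yet)
Bit 11: prefix='01' -> emit 'e', reset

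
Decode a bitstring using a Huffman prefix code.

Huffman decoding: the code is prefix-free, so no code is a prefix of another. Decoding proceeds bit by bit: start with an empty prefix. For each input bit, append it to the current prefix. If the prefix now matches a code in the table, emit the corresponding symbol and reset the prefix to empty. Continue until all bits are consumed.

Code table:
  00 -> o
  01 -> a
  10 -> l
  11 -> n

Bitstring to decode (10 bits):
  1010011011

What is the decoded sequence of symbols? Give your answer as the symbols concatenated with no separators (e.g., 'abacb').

Bit 0: prefix='1' (no match yet)
Bit 1: prefix='10' -> emit 'l', reset
Bit 2: prefix='1' (no match yet)
Bit 3: prefix='10' -> emit 'l', reset
Bit 4: prefix='0' (no match yet)
Bit 5: prefix='01' -> emit 'a', reset
Bit 6: prefix='1' (no match yet)
Bit 7: prefix='10' -> emit 'l', reset
Bit 8: prefix='1' (no match yet)
Bit 9: prefix='11' -> emit 'n', reset

Answer: llaln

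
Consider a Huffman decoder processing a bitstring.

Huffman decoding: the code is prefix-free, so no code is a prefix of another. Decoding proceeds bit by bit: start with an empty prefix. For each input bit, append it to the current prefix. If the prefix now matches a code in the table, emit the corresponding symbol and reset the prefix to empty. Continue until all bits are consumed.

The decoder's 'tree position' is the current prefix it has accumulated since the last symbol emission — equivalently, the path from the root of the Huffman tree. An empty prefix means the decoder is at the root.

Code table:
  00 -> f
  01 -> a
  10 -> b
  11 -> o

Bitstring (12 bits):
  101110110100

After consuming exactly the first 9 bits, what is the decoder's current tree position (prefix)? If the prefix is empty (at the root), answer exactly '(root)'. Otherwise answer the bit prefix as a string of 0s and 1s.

Bit 0: prefix='1' (no match yet)
Bit 1: prefix='10' -> emit 'b', reset
Bit 2: prefix='1' (no match yet)
Bit 3: prefix='11' -> emit 'o', reset
Bit 4: prefix='1' (no match yet)
Bit 5: prefix='10' -> emit 'b', reset
Bit 6: prefix='1' (no match yet)
Bit 7: prefix='11' -> emit 'o', reset
Bit 8: prefix='0' (no match yet)

Answer: 0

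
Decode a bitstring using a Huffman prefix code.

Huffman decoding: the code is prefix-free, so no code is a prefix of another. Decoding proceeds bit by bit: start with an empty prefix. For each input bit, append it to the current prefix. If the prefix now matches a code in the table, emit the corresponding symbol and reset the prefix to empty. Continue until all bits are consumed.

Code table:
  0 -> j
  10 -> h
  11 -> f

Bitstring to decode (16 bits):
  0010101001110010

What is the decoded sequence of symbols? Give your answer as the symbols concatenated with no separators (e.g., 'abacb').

Answer: jjhhhjfhjh

Derivation:
Bit 0: prefix='0' -> emit 'j', reset
Bit 1: prefix='0' -> emit 'j', reset
Bit 2: prefix='1' (no match yet)
Bit 3: prefix='10' -> emit 'h', reset
Bit 4: prefix='1' (no match yet)
Bit 5: prefix='10' -> emit 'h', reset
Bit 6: prefix='1' (no match yet)
Bit 7: prefix='10' -> emit 'h', reset
Bit 8: prefix='0' -> emit 'j', reset
Bit 9: prefix='1' (no match yet)
Bit 10: prefix='11' -> emit 'f', reset
Bit 11: prefix='1' (no match yet)
Bit 12: prefix='10' -> emit 'h', reset
Bit 13: prefix='0' -> emit 'j', reset
Bit 14: prefix='1' (no match yet)
Bit 15: prefix='10' -> emit 'h', reset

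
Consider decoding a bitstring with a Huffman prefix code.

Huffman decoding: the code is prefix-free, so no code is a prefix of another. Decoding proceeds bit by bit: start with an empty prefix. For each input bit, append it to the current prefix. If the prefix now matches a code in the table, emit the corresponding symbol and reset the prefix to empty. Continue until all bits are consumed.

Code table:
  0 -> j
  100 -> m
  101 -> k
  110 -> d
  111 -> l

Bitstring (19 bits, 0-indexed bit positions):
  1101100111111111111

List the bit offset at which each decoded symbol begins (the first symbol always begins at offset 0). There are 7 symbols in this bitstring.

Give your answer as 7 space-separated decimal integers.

Answer: 0 3 6 7 10 13 16

Derivation:
Bit 0: prefix='1' (no match yet)
Bit 1: prefix='11' (no match yet)
Bit 2: prefix='110' -> emit 'd', reset
Bit 3: prefix='1' (no match yet)
Bit 4: prefix='11' (no match yet)
Bit 5: prefix='110' -> emit 'd', reset
Bit 6: prefix='0' -> emit 'j', reset
Bit 7: prefix='1' (no match yet)
Bit 8: prefix='11' (no match yet)
Bit 9: prefix='111' -> emit 'l', reset
Bit 10: prefix='1' (no match yet)
Bit 11: prefix='11' (no match yet)
Bit 12: prefix='111' -> emit 'l', reset
Bit 13: prefix='1' (no match yet)
Bit 14: prefix='11' (no match yet)
Bit 15: prefix='111' -> emit 'l', reset
Bit 16: prefix='1' (no match yet)
Bit 17: prefix='11' (no match yet)
Bit 18: prefix='111' -> emit 'l', reset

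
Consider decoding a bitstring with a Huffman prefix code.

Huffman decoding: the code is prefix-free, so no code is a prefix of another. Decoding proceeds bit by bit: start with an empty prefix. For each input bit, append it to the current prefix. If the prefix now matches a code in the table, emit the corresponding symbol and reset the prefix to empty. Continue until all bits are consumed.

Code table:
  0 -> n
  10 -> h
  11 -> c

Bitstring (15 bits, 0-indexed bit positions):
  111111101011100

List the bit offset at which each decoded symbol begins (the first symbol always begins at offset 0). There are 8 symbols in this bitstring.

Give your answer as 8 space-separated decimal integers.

Bit 0: prefix='1' (no match yet)
Bit 1: prefix='11' -> emit 'c', reset
Bit 2: prefix='1' (no match yet)
Bit 3: prefix='11' -> emit 'c', reset
Bit 4: prefix='1' (no match yet)
Bit 5: prefix='11' -> emit 'c', reset
Bit 6: prefix='1' (no match yet)
Bit 7: prefix='10' -> emit 'h', reset
Bit 8: prefix='1' (no match yet)
Bit 9: prefix='10' -> emit 'h', reset
Bit 10: prefix='1' (no match yet)
Bit 11: prefix='11' -> emit 'c', reset
Bit 12: prefix='1' (no match yet)
Bit 13: prefix='10' -> emit 'h', reset
Bit 14: prefix='0' -> emit 'n', reset

Answer: 0 2 4 6 8 10 12 14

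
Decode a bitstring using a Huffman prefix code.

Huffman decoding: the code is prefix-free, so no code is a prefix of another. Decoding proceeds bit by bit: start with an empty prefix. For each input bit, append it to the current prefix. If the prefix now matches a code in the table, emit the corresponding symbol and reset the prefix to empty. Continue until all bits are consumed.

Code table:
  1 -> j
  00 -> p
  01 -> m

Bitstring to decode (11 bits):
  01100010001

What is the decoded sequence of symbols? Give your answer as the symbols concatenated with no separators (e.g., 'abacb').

Bit 0: prefix='0' (no match yet)
Bit 1: prefix='01' -> emit 'm', reset
Bit 2: prefix='1' -> emit 'j', reset
Bit 3: prefix='0' (no match yet)
Bit 4: prefix='00' -> emit 'p', reset
Bit 5: prefix='0' (no match yet)
Bit 6: prefix='01' -> emit 'm', reset
Bit 7: prefix='0' (no match yet)
Bit 8: prefix='00' -> emit 'p', reset
Bit 9: prefix='0' (no match yet)
Bit 10: prefix='01' -> emit 'm', reset

Answer: mjpmpm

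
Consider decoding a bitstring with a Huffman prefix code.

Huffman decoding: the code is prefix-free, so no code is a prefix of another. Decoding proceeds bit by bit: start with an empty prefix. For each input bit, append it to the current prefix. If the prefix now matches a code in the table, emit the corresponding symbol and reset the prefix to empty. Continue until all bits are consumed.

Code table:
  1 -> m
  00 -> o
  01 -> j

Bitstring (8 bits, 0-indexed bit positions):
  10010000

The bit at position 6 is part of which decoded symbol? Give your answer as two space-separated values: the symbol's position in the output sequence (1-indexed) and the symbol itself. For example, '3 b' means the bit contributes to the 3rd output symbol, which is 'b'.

Answer: 5 o

Derivation:
Bit 0: prefix='1' -> emit 'm', reset
Bit 1: prefix='0' (no match yet)
Bit 2: prefix='00' -> emit 'o', reset
Bit 3: prefix='1' -> emit 'm', reset
Bit 4: prefix='0' (no match yet)
Bit 5: prefix='00' -> emit 'o', reset
Bit 6: prefix='0' (no match yet)
Bit 7: prefix='00' -> emit 'o', reset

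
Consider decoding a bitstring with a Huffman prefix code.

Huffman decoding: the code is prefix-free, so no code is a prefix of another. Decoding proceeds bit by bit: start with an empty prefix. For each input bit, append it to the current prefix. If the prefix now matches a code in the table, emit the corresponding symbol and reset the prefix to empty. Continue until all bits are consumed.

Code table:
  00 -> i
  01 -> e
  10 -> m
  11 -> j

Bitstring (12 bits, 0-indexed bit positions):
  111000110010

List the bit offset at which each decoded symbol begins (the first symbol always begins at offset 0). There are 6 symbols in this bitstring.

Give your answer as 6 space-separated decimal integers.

Answer: 0 2 4 6 8 10

Derivation:
Bit 0: prefix='1' (no match yet)
Bit 1: prefix='11' -> emit 'j', reset
Bit 2: prefix='1' (no match yet)
Bit 3: prefix='10' -> emit 'm', reset
Bit 4: prefix='0' (no match yet)
Bit 5: prefix='00' -> emit 'i', reset
Bit 6: prefix='1' (no match yet)
Bit 7: prefix='11' -> emit 'j', reset
Bit 8: prefix='0' (no match yet)
Bit 9: prefix='00' -> emit 'i', reset
Bit 10: prefix='1' (no match yet)
Bit 11: prefix='10' -> emit 'm', reset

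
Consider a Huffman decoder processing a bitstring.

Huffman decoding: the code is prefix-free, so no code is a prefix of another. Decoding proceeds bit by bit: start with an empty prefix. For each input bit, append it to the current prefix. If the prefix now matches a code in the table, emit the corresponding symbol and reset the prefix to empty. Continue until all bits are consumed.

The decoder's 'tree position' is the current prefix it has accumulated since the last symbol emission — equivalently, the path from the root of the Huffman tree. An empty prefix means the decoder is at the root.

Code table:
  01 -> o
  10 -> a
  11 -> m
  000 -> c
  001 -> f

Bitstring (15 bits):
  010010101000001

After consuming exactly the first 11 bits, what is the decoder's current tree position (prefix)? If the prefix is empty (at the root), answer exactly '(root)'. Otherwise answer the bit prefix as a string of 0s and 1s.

Bit 0: prefix='0' (no match yet)
Bit 1: prefix='01' -> emit 'o', reset
Bit 2: prefix='0' (no match yet)
Bit 3: prefix='00' (no match yet)
Bit 4: prefix='001' -> emit 'f', reset
Bit 5: prefix='0' (no match yet)
Bit 6: prefix='01' -> emit 'o', reset
Bit 7: prefix='0' (no match yet)
Bit 8: prefix='01' -> emit 'o', reset
Bit 9: prefix='0' (no match yet)
Bit 10: prefix='00' (no match yet)

Answer: 00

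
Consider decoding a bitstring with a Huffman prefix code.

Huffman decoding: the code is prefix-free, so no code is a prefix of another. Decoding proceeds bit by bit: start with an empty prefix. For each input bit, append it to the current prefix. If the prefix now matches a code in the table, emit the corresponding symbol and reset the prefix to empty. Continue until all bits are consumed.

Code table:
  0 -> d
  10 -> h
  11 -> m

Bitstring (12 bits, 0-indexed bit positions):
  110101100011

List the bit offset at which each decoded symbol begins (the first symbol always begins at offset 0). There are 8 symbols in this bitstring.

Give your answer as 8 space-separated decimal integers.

Bit 0: prefix='1' (no match yet)
Bit 1: prefix='11' -> emit 'm', reset
Bit 2: prefix='0' -> emit 'd', reset
Bit 3: prefix='1' (no match yet)
Bit 4: prefix='10' -> emit 'h', reset
Bit 5: prefix='1' (no match yet)
Bit 6: prefix='11' -> emit 'm', reset
Bit 7: prefix='0' -> emit 'd', reset
Bit 8: prefix='0' -> emit 'd', reset
Bit 9: prefix='0' -> emit 'd', reset
Bit 10: prefix='1' (no match yet)
Bit 11: prefix='11' -> emit 'm', reset

Answer: 0 2 3 5 7 8 9 10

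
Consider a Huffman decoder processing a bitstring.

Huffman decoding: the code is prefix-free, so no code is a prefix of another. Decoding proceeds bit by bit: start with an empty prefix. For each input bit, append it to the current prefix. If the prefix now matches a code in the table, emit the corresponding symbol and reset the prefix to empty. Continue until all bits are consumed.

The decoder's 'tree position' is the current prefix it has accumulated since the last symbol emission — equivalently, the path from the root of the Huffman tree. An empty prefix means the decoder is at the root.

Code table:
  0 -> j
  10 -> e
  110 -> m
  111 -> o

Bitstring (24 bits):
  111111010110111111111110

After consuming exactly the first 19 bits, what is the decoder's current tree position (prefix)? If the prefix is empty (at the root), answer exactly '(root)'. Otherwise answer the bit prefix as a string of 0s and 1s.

Answer: 1

Derivation:
Bit 0: prefix='1' (no match yet)
Bit 1: prefix='11' (no match yet)
Bit 2: prefix='111' -> emit 'o', reset
Bit 3: prefix='1' (no match yet)
Bit 4: prefix='11' (no match yet)
Bit 5: prefix='111' -> emit 'o', reset
Bit 6: prefix='0' -> emit 'j', reset
Bit 7: prefix='1' (no match yet)
Bit 8: prefix='10' -> emit 'e', reset
Bit 9: prefix='1' (no match yet)
Bit 10: prefix='11' (no match yet)
Bit 11: prefix='110' -> emit 'm', reset
Bit 12: prefix='1' (no match yet)
Bit 13: prefix='11' (no match yet)
Bit 14: prefix='111' -> emit 'o', reset
Bit 15: prefix='1' (no match yet)
Bit 16: prefix='11' (no match yet)
Bit 17: prefix='111' -> emit 'o', reset
Bit 18: prefix='1' (no match yet)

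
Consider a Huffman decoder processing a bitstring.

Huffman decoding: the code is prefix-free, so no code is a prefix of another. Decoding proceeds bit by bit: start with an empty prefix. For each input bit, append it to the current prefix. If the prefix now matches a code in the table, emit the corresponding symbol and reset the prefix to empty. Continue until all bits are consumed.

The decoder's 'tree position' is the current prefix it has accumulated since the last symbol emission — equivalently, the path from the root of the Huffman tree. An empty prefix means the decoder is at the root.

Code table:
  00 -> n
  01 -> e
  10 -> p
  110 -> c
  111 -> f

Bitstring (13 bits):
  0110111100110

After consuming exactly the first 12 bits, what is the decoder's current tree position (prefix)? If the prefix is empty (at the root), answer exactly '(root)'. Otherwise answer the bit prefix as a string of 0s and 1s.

Bit 0: prefix='0' (no match yet)
Bit 1: prefix='01' -> emit 'e', reset
Bit 2: prefix='1' (no match yet)
Bit 3: prefix='10' -> emit 'p', reset
Bit 4: prefix='1' (no match yet)
Bit 5: prefix='11' (no match yet)
Bit 6: prefix='111' -> emit 'f', reset
Bit 7: prefix='1' (no match yet)
Bit 8: prefix='10' -> emit 'p', reset
Bit 9: prefix='0' (no match yet)
Bit 10: prefix='01' -> emit 'e', reset
Bit 11: prefix='1' (no match yet)

Answer: 1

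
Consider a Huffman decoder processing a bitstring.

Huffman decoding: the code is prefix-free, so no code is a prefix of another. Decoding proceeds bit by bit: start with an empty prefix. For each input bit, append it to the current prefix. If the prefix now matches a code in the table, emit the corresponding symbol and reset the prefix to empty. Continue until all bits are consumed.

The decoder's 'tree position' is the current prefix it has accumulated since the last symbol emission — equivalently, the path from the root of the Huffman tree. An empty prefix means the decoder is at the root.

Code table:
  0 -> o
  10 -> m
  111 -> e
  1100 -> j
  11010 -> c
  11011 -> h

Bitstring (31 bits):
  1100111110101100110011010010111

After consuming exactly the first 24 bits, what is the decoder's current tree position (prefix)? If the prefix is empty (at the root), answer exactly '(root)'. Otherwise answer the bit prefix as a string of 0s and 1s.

Bit 0: prefix='1' (no match yet)
Bit 1: prefix='11' (no match yet)
Bit 2: prefix='110' (no match yet)
Bit 3: prefix='1100' -> emit 'j', reset
Bit 4: prefix='1' (no match yet)
Bit 5: prefix='11' (no match yet)
Bit 6: prefix='111' -> emit 'e', reset
Bit 7: prefix='1' (no match yet)
Bit 8: prefix='11' (no match yet)
Bit 9: prefix='110' (no match yet)
Bit 10: prefix='1101' (no match yet)
Bit 11: prefix='11010' -> emit 'c', reset
Bit 12: prefix='1' (no match yet)
Bit 13: prefix='11' (no match yet)
Bit 14: prefix='110' (no match yet)
Bit 15: prefix='1100' -> emit 'j', reset
Bit 16: prefix='1' (no match yet)
Bit 17: prefix='11' (no match yet)
Bit 18: prefix='110' (no match yet)
Bit 19: prefix='1100' -> emit 'j', reset
Bit 20: prefix='1' (no match yet)
Bit 21: prefix='11' (no match yet)
Bit 22: prefix='110' (no match yet)
Bit 23: prefix='1101' (no match yet)

Answer: 1101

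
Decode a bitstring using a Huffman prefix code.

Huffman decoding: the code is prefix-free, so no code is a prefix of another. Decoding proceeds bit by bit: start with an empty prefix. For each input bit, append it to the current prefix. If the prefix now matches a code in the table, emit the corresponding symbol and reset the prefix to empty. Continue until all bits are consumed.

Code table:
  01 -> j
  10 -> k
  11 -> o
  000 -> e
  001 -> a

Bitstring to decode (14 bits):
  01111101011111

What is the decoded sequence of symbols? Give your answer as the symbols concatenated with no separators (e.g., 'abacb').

Bit 0: prefix='0' (no match yet)
Bit 1: prefix='01' -> emit 'j', reset
Bit 2: prefix='1' (no match yet)
Bit 3: prefix='11' -> emit 'o', reset
Bit 4: prefix='1' (no match yet)
Bit 5: prefix='11' -> emit 'o', reset
Bit 6: prefix='0' (no match yet)
Bit 7: prefix='01' -> emit 'j', reset
Bit 8: prefix='0' (no match yet)
Bit 9: prefix='01' -> emit 'j', reset
Bit 10: prefix='1' (no match yet)
Bit 11: prefix='11' -> emit 'o', reset
Bit 12: prefix='1' (no match yet)
Bit 13: prefix='11' -> emit 'o', reset

Answer: joojjoo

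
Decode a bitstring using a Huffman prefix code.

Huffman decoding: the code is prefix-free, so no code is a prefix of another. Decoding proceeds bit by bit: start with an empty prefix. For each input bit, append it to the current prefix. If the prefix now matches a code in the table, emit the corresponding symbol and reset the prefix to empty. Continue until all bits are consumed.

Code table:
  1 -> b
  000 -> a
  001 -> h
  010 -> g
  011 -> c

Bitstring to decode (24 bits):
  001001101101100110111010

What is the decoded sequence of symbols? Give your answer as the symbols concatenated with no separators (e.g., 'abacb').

Answer: hhbcchbcbg

Derivation:
Bit 0: prefix='0' (no match yet)
Bit 1: prefix='00' (no match yet)
Bit 2: prefix='001' -> emit 'h', reset
Bit 3: prefix='0' (no match yet)
Bit 4: prefix='00' (no match yet)
Bit 5: prefix='001' -> emit 'h', reset
Bit 6: prefix='1' -> emit 'b', reset
Bit 7: prefix='0' (no match yet)
Bit 8: prefix='01' (no match yet)
Bit 9: prefix='011' -> emit 'c', reset
Bit 10: prefix='0' (no match yet)
Bit 11: prefix='01' (no match yet)
Bit 12: prefix='011' -> emit 'c', reset
Bit 13: prefix='0' (no match yet)
Bit 14: prefix='00' (no match yet)
Bit 15: prefix='001' -> emit 'h', reset
Bit 16: prefix='1' -> emit 'b', reset
Bit 17: prefix='0' (no match yet)
Bit 18: prefix='01' (no match yet)
Bit 19: prefix='011' -> emit 'c', reset
Bit 20: prefix='1' -> emit 'b', reset
Bit 21: prefix='0' (no match yet)
Bit 22: prefix='01' (no match yet)
Bit 23: prefix='010' -> emit 'g', reset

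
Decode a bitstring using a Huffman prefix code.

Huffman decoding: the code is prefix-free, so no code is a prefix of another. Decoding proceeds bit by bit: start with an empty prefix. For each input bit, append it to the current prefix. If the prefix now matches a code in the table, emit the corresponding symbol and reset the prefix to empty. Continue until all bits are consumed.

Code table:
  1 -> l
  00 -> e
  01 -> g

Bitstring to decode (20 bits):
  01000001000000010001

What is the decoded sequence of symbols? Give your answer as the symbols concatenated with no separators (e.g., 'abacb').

Answer: geegeeegeg

Derivation:
Bit 0: prefix='0' (no match yet)
Bit 1: prefix='01' -> emit 'g', reset
Bit 2: prefix='0' (no match yet)
Bit 3: prefix='00' -> emit 'e', reset
Bit 4: prefix='0' (no match yet)
Bit 5: prefix='00' -> emit 'e', reset
Bit 6: prefix='0' (no match yet)
Bit 7: prefix='01' -> emit 'g', reset
Bit 8: prefix='0' (no match yet)
Bit 9: prefix='00' -> emit 'e', reset
Bit 10: prefix='0' (no match yet)
Bit 11: prefix='00' -> emit 'e', reset
Bit 12: prefix='0' (no match yet)
Bit 13: prefix='00' -> emit 'e', reset
Bit 14: prefix='0' (no match yet)
Bit 15: prefix='01' -> emit 'g', reset
Bit 16: prefix='0' (no match yet)
Bit 17: prefix='00' -> emit 'e', reset
Bit 18: prefix='0' (no match yet)
Bit 19: prefix='01' -> emit 'g', reset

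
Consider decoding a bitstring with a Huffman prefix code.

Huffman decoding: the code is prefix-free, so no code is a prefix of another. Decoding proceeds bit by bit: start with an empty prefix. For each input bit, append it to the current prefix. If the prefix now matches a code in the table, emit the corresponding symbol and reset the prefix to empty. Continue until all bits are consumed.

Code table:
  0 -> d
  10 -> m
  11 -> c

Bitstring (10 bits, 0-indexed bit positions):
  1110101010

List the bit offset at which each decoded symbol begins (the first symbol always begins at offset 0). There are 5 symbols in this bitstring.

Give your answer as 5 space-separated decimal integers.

Bit 0: prefix='1' (no match yet)
Bit 1: prefix='11' -> emit 'c', reset
Bit 2: prefix='1' (no match yet)
Bit 3: prefix='10' -> emit 'm', reset
Bit 4: prefix='1' (no match yet)
Bit 5: prefix='10' -> emit 'm', reset
Bit 6: prefix='1' (no match yet)
Bit 7: prefix='10' -> emit 'm', reset
Bit 8: prefix='1' (no match yet)
Bit 9: prefix='10' -> emit 'm', reset

Answer: 0 2 4 6 8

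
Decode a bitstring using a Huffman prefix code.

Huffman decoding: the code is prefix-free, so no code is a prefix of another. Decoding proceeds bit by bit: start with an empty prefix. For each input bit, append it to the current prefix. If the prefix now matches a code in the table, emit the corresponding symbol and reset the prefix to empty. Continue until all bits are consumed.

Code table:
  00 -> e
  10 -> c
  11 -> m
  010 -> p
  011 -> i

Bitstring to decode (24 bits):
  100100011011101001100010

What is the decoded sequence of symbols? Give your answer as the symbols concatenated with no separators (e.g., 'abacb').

Bit 0: prefix='1' (no match yet)
Bit 1: prefix='10' -> emit 'c', reset
Bit 2: prefix='0' (no match yet)
Bit 3: prefix='01' (no match yet)
Bit 4: prefix='010' -> emit 'p', reset
Bit 5: prefix='0' (no match yet)
Bit 6: prefix='00' -> emit 'e', reset
Bit 7: prefix='1' (no match yet)
Bit 8: prefix='11' -> emit 'm', reset
Bit 9: prefix='0' (no match yet)
Bit 10: prefix='01' (no match yet)
Bit 11: prefix='011' -> emit 'i', reset
Bit 12: prefix='1' (no match yet)
Bit 13: prefix='10' -> emit 'c', reset
Bit 14: prefix='1' (no match yet)
Bit 15: prefix='10' -> emit 'c', reset
Bit 16: prefix='0' (no match yet)
Bit 17: prefix='01' (no match yet)
Bit 18: prefix='011' -> emit 'i', reset
Bit 19: prefix='0' (no match yet)
Bit 20: prefix='00' -> emit 'e', reset
Bit 21: prefix='0' (no match yet)
Bit 22: prefix='01' (no match yet)
Bit 23: prefix='010' -> emit 'p', reset

Answer: cpemicciep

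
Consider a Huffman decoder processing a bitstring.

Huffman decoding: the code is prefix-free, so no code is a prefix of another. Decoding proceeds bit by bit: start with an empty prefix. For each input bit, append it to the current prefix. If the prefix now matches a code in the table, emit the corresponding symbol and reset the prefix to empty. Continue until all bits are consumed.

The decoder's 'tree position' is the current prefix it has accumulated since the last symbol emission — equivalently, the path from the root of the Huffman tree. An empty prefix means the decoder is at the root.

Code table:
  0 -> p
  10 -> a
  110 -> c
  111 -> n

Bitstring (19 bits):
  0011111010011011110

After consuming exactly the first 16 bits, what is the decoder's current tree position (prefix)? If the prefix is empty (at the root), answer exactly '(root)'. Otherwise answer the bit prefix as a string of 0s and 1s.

Bit 0: prefix='0' -> emit 'p', reset
Bit 1: prefix='0' -> emit 'p', reset
Bit 2: prefix='1' (no match yet)
Bit 3: prefix='11' (no match yet)
Bit 4: prefix='111' -> emit 'n', reset
Bit 5: prefix='1' (no match yet)
Bit 6: prefix='11' (no match yet)
Bit 7: prefix='110' -> emit 'c', reset
Bit 8: prefix='1' (no match yet)
Bit 9: prefix='10' -> emit 'a', reset
Bit 10: prefix='0' -> emit 'p', reset
Bit 11: prefix='1' (no match yet)
Bit 12: prefix='11' (no match yet)
Bit 13: prefix='110' -> emit 'c', reset
Bit 14: prefix='1' (no match yet)
Bit 15: prefix='11' (no match yet)

Answer: 11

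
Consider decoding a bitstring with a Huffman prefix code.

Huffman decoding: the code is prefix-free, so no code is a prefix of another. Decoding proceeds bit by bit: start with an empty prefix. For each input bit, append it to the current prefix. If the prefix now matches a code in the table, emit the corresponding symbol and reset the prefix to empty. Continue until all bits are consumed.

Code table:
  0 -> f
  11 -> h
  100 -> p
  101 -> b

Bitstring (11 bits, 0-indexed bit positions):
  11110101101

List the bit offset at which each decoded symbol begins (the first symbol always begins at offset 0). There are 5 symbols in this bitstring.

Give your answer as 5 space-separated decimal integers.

Bit 0: prefix='1' (no match yet)
Bit 1: prefix='11' -> emit 'h', reset
Bit 2: prefix='1' (no match yet)
Bit 3: prefix='11' -> emit 'h', reset
Bit 4: prefix='0' -> emit 'f', reset
Bit 5: prefix='1' (no match yet)
Bit 6: prefix='10' (no match yet)
Bit 7: prefix='101' -> emit 'b', reset
Bit 8: prefix='1' (no match yet)
Bit 9: prefix='10' (no match yet)
Bit 10: prefix='101' -> emit 'b', reset

Answer: 0 2 4 5 8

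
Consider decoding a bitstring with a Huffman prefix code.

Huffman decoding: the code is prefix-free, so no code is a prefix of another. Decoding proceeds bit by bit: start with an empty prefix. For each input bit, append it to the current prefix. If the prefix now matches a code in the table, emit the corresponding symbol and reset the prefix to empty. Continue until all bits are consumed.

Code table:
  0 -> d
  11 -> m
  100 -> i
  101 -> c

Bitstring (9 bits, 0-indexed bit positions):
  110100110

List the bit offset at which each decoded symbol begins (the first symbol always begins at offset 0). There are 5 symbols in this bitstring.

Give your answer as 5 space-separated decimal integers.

Answer: 0 2 3 6 8

Derivation:
Bit 0: prefix='1' (no match yet)
Bit 1: prefix='11' -> emit 'm', reset
Bit 2: prefix='0' -> emit 'd', reset
Bit 3: prefix='1' (no match yet)
Bit 4: prefix='10' (no match yet)
Bit 5: prefix='100' -> emit 'i', reset
Bit 6: prefix='1' (no match yet)
Bit 7: prefix='11' -> emit 'm', reset
Bit 8: prefix='0' -> emit 'd', reset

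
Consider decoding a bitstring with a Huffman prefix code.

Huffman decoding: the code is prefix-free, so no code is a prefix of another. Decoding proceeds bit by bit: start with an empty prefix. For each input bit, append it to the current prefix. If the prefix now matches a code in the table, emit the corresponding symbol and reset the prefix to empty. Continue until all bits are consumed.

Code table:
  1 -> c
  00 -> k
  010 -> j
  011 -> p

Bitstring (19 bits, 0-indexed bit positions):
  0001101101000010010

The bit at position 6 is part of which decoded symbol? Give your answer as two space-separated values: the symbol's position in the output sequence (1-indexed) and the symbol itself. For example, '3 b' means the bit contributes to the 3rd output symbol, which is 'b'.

Bit 0: prefix='0' (no match yet)
Bit 1: prefix='00' -> emit 'k', reset
Bit 2: prefix='0' (no match yet)
Bit 3: prefix='01' (no match yet)
Bit 4: prefix='011' -> emit 'p', reset
Bit 5: prefix='0' (no match yet)
Bit 6: prefix='01' (no match yet)
Bit 7: prefix='011' -> emit 'p', reset
Bit 8: prefix='0' (no match yet)
Bit 9: prefix='01' (no match yet)
Bit 10: prefix='010' -> emit 'j', reset

Answer: 3 p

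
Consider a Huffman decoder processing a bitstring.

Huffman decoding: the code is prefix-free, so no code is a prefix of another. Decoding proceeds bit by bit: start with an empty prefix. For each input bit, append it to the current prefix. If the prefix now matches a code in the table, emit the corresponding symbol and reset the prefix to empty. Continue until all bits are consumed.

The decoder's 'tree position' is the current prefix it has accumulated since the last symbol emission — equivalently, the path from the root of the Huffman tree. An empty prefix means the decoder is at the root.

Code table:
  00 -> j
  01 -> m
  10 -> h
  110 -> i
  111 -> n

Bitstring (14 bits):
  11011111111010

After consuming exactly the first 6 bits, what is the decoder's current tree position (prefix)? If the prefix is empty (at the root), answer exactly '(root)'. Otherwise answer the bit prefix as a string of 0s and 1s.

Bit 0: prefix='1' (no match yet)
Bit 1: prefix='11' (no match yet)
Bit 2: prefix='110' -> emit 'i', reset
Bit 3: prefix='1' (no match yet)
Bit 4: prefix='11' (no match yet)
Bit 5: prefix='111' -> emit 'n', reset

Answer: (root)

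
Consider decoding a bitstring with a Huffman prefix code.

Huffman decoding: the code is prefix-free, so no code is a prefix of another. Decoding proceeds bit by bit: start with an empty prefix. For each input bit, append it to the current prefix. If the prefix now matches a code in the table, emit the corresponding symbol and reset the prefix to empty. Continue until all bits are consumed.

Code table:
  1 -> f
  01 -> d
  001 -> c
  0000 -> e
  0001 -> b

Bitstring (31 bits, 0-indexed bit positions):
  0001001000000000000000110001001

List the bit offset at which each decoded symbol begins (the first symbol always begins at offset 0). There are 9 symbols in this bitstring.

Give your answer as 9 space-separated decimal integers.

Bit 0: prefix='0' (no match yet)
Bit 1: prefix='00' (no match yet)
Bit 2: prefix='000' (no match yet)
Bit 3: prefix='0001' -> emit 'b', reset
Bit 4: prefix='0' (no match yet)
Bit 5: prefix='00' (no match yet)
Bit 6: prefix='001' -> emit 'c', reset
Bit 7: prefix='0' (no match yet)
Bit 8: prefix='00' (no match yet)
Bit 9: prefix='000' (no match yet)
Bit 10: prefix='0000' -> emit 'e', reset
Bit 11: prefix='0' (no match yet)
Bit 12: prefix='00' (no match yet)
Bit 13: prefix='000' (no match yet)
Bit 14: prefix='0000' -> emit 'e', reset
Bit 15: prefix='0' (no match yet)
Bit 16: prefix='00' (no match yet)
Bit 17: prefix='000' (no match yet)
Bit 18: prefix='0000' -> emit 'e', reset
Bit 19: prefix='0' (no match yet)
Bit 20: prefix='00' (no match yet)
Bit 21: prefix='000' (no match yet)
Bit 22: prefix='0001' -> emit 'b', reset
Bit 23: prefix='1' -> emit 'f', reset
Bit 24: prefix='0' (no match yet)
Bit 25: prefix='00' (no match yet)
Bit 26: prefix='000' (no match yet)
Bit 27: prefix='0001' -> emit 'b', reset
Bit 28: prefix='0' (no match yet)
Bit 29: prefix='00' (no match yet)
Bit 30: prefix='001' -> emit 'c', reset

Answer: 0 4 7 11 15 19 23 24 28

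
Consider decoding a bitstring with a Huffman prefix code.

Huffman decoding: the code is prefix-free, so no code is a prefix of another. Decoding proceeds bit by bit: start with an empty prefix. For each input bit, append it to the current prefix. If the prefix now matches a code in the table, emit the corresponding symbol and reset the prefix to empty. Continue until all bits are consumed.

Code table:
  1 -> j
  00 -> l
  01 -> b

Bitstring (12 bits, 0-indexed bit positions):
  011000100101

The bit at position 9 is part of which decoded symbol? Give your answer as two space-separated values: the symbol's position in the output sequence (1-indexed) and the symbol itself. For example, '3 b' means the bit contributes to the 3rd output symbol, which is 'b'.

Answer: 6 j

Derivation:
Bit 0: prefix='0' (no match yet)
Bit 1: prefix='01' -> emit 'b', reset
Bit 2: prefix='1' -> emit 'j', reset
Bit 3: prefix='0' (no match yet)
Bit 4: prefix='00' -> emit 'l', reset
Bit 5: prefix='0' (no match yet)
Bit 6: prefix='01' -> emit 'b', reset
Bit 7: prefix='0' (no match yet)
Bit 8: prefix='00' -> emit 'l', reset
Bit 9: prefix='1' -> emit 'j', reset
Bit 10: prefix='0' (no match yet)
Bit 11: prefix='01' -> emit 'b', reset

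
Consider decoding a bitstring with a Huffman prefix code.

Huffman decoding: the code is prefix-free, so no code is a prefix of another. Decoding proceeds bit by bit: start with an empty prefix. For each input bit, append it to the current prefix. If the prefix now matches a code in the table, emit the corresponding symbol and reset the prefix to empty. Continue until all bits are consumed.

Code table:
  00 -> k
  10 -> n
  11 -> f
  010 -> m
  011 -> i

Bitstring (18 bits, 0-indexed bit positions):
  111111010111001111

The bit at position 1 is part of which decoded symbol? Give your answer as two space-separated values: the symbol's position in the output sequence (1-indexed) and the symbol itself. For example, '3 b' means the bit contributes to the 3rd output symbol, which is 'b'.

Bit 0: prefix='1' (no match yet)
Bit 1: prefix='11' -> emit 'f', reset
Bit 2: prefix='1' (no match yet)
Bit 3: prefix='11' -> emit 'f', reset
Bit 4: prefix='1' (no match yet)
Bit 5: prefix='11' -> emit 'f', reset

Answer: 1 f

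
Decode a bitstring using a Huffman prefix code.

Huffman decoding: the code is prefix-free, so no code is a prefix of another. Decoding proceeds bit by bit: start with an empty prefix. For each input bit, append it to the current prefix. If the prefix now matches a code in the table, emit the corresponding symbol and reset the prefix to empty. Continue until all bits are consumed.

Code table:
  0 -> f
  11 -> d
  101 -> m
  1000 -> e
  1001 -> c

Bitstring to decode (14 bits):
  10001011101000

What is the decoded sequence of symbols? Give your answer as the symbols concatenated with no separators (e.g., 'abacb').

Answer: emdfe

Derivation:
Bit 0: prefix='1' (no match yet)
Bit 1: prefix='10' (no match yet)
Bit 2: prefix='100' (no match yet)
Bit 3: prefix='1000' -> emit 'e', reset
Bit 4: prefix='1' (no match yet)
Bit 5: prefix='10' (no match yet)
Bit 6: prefix='101' -> emit 'm', reset
Bit 7: prefix='1' (no match yet)
Bit 8: prefix='11' -> emit 'd', reset
Bit 9: prefix='0' -> emit 'f', reset
Bit 10: prefix='1' (no match yet)
Bit 11: prefix='10' (no match yet)
Bit 12: prefix='100' (no match yet)
Bit 13: prefix='1000' -> emit 'e', reset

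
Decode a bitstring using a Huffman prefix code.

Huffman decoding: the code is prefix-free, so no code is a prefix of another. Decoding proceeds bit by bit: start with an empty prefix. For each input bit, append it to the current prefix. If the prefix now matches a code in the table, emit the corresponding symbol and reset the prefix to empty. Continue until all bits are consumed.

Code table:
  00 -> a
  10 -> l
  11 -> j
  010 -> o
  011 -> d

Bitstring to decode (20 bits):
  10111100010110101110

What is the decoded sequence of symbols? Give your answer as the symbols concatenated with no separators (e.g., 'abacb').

Answer: ljjaojojl

Derivation:
Bit 0: prefix='1' (no match yet)
Bit 1: prefix='10' -> emit 'l', reset
Bit 2: prefix='1' (no match yet)
Bit 3: prefix='11' -> emit 'j', reset
Bit 4: prefix='1' (no match yet)
Bit 5: prefix='11' -> emit 'j', reset
Bit 6: prefix='0' (no match yet)
Bit 7: prefix='00' -> emit 'a', reset
Bit 8: prefix='0' (no match yet)
Bit 9: prefix='01' (no match yet)
Bit 10: prefix='010' -> emit 'o', reset
Bit 11: prefix='1' (no match yet)
Bit 12: prefix='11' -> emit 'j', reset
Bit 13: prefix='0' (no match yet)
Bit 14: prefix='01' (no match yet)
Bit 15: prefix='010' -> emit 'o', reset
Bit 16: prefix='1' (no match yet)
Bit 17: prefix='11' -> emit 'j', reset
Bit 18: prefix='1' (no match yet)
Bit 19: prefix='10' -> emit 'l', reset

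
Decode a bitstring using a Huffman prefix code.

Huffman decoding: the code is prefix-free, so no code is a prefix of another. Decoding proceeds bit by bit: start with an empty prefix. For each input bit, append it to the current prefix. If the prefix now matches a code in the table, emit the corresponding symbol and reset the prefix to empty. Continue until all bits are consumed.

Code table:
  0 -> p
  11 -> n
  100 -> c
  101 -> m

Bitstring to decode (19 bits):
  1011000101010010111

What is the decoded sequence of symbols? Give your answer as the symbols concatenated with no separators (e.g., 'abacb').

Bit 0: prefix='1' (no match yet)
Bit 1: prefix='10' (no match yet)
Bit 2: prefix='101' -> emit 'm', reset
Bit 3: prefix='1' (no match yet)
Bit 4: prefix='10' (no match yet)
Bit 5: prefix='100' -> emit 'c', reset
Bit 6: prefix='0' -> emit 'p', reset
Bit 7: prefix='1' (no match yet)
Bit 8: prefix='10' (no match yet)
Bit 9: prefix='101' -> emit 'm', reset
Bit 10: prefix='0' -> emit 'p', reset
Bit 11: prefix='1' (no match yet)
Bit 12: prefix='10' (no match yet)
Bit 13: prefix='100' -> emit 'c', reset
Bit 14: prefix='1' (no match yet)
Bit 15: prefix='10' (no match yet)
Bit 16: prefix='101' -> emit 'm', reset
Bit 17: prefix='1' (no match yet)
Bit 18: prefix='11' -> emit 'n', reset

Answer: mcpmpcmn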